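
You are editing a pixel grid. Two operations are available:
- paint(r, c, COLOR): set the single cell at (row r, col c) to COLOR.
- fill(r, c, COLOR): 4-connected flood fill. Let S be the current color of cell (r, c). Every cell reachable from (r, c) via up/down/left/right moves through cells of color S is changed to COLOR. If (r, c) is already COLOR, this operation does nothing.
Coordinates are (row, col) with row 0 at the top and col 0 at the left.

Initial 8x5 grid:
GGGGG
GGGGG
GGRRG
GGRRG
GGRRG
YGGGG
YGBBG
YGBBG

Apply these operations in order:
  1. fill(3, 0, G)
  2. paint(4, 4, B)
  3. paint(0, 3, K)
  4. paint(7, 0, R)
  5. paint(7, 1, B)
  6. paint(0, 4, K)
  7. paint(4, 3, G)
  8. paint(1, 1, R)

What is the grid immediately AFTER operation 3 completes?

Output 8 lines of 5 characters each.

Answer: GGGKG
GGGGG
GGRRG
GGRRG
GGRRB
YGGGG
YGBBG
YGBBG

Derivation:
After op 1 fill(3,0,G) [0 cells changed]:
GGGGG
GGGGG
GGRRG
GGRRG
GGRRG
YGGGG
YGBBG
YGBBG
After op 2 paint(4,4,B):
GGGGG
GGGGG
GGRRG
GGRRG
GGRRB
YGGGG
YGBBG
YGBBG
After op 3 paint(0,3,K):
GGGKG
GGGGG
GGRRG
GGRRG
GGRRB
YGGGG
YGBBG
YGBBG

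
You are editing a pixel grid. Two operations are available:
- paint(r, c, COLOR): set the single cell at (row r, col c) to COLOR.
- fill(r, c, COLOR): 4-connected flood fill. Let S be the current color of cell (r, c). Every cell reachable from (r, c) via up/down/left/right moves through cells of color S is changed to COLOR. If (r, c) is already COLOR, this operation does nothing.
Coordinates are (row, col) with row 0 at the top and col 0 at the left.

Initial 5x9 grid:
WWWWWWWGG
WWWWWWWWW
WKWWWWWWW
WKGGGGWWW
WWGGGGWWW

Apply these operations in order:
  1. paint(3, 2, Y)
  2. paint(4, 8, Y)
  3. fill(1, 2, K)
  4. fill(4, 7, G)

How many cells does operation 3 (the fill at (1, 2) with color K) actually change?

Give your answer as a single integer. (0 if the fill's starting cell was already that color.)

After op 1 paint(3,2,Y):
WWWWWWWGG
WWWWWWWWW
WKWWWWWWW
WKYGGGWWW
WWGGGGWWW
After op 2 paint(4,8,Y):
WWWWWWWGG
WWWWWWWWW
WKWWWWWWW
WKYGGGWWW
WWGGGGWWY
After op 3 fill(1,2,K) [32 cells changed]:
KKKKKKKGG
KKKKKKKKK
KKKKKKKKK
KKYGGGKKK
KKGGGGKKY

Answer: 32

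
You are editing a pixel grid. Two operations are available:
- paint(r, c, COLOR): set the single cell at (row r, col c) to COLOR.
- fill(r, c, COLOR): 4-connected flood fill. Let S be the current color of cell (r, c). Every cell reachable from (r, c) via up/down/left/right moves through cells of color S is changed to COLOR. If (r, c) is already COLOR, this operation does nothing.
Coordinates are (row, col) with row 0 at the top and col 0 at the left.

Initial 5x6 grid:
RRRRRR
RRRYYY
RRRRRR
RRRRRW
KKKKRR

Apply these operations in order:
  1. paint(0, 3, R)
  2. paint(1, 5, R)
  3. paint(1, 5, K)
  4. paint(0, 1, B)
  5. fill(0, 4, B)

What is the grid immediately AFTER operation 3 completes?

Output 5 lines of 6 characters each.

After op 1 paint(0,3,R):
RRRRRR
RRRYYY
RRRRRR
RRRRRW
KKKKRR
After op 2 paint(1,5,R):
RRRRRR
RRRYYR
RRRRRR
RRRRRW
KKKKRR
After op 3 paint(1,5,K):
RRRRRR
RRRYYK
RRRRRR
RRRRRW
KKKKRR

Answer: RRRRRR
RRRYYK
RRRRRR
RRRRRW
KKKKRR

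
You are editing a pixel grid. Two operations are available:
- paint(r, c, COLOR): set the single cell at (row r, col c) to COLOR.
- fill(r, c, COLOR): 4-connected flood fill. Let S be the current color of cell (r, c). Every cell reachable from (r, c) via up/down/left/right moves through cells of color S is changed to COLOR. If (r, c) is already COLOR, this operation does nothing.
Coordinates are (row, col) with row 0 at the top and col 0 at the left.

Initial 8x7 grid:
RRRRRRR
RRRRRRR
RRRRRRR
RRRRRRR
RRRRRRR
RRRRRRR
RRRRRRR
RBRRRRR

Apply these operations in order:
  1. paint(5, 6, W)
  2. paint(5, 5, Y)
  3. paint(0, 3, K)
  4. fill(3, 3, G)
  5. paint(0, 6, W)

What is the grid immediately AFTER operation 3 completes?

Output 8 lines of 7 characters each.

After op 1 paint(5,6,W):
RRRRRRR
RRRRRRR
RRRRRRR
RRRRRRR
RRRRRRR
RRRRRRW
RRRRRRR
RBRRRRR
After op 2 paint(5,5,Y):
RRRRRRR
RRRRRRR
RRRRRRR
RRRRRRR
RRRRRRR
RRRRRYW
RRRRRRR
RBRRRRR
After op 3 paint(0,3,K):
RRRKRRR
RRRRRRR
RRRRRRR
RRRRRRR
RRRRRRR
RRRRRYW
RRRRRRR
RBRRRRR

Answer: RRRKRRR
RRRRRRR
RRRRRRR
RRRRRRR
RRRRRRR
RRRRRYW
RRRRRRR
RBRRRRR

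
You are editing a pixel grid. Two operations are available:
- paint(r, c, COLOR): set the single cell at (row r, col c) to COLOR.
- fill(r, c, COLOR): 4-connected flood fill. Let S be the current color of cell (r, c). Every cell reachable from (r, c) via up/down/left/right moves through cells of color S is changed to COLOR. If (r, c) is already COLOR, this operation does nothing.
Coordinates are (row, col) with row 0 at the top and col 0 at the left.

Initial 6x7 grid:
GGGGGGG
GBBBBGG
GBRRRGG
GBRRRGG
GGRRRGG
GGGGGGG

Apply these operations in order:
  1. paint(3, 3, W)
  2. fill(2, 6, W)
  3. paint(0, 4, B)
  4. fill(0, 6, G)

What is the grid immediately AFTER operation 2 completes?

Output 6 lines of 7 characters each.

Answer: WWWWWWW
WBBBBWW
WBRRRWW
WBRWRWW
WWRRRWW
WWWWWWW

Derivation:
After op 1 paint(3,3,W):
GGGGGGG
GBBBBGG
GBRRRGG
GBRWRGG
GGRRRGG
GGGGGGG
After op 2 fill(2,6,W) [27 cells changed]:
WWWWWWW
WBBBBWW
WBRRRWW
WBRWRWW
WWRRRWW
WWWWWWW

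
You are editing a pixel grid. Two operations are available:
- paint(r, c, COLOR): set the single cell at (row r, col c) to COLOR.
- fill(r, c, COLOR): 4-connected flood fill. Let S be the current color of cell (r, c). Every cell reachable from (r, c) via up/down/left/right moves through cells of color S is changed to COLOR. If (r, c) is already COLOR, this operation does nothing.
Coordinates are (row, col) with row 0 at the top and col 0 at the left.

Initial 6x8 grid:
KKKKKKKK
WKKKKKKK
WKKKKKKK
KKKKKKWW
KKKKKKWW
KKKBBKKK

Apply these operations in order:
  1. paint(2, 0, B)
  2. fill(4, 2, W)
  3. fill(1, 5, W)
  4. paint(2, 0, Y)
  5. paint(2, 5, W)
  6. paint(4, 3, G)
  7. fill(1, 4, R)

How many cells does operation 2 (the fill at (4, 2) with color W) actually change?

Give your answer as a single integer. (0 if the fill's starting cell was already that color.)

After op 1 paint(2,0,B):
KKKKKKKK
WKKKKKKK
BKKKKKKK
KKKKKKWW
KKKKKKWW
KKKBBKKK
After op 2 fill(4,2,W) [40 cells changed]:
WWWWWWWW
WWWWWWWW
BWWWWWWW
WWWWWWWW
WWWWWWWW
WWWBBWWW

Answer: 40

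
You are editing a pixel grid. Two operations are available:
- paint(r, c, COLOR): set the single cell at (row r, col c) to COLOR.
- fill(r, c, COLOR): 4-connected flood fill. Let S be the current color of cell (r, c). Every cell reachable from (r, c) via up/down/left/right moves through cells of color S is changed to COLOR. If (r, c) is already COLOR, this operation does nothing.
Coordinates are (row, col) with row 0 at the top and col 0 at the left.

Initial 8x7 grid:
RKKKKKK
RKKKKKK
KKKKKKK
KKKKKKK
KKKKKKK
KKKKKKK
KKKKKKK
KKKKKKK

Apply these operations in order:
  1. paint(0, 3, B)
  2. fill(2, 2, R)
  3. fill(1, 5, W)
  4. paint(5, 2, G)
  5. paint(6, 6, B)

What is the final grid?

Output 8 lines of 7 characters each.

After op 1 paint(0,3,B):
RKKBKKK
RKKKKKK
KKKKKKK
KKKKKKK
KKKKKKK
KKKKKKK
KKKKKKK
KKKKKKK
After op 2 fill(2,2,R) [53 cells changed]:
RRRBRRR
RRRRRRR
RRRRRRR
RRRRRRR
RRRRRRR
RRRRRRR
RRRRRRR
RRRRRRR
After op 3 fill(1,5,W) [55 cells changed]:
WWWBWWW
WWWWWWW
WWWWWWW
WWWWWWW
WWWWWWW
WWWWWWW
WWWWWWW
WWWWWWW
After op 4 paint(5,2,G):
WWWBWWW
WWWWWWW
WWWWWWW
WWWWWWW
WWWWWWW
WWGWWWW
WWWWWWW
WWWWWWW
After op 5 paint(6,6,B):
WWWBWWW
WWWWWWW
WWWWWWW
WWWWWWW
WWWWWWW
WWGWWWW
WWWWWWB
WWWWWWW

Answer: WWWBWWW
WWWWWWW
WWWWWWW
WWWWWWW
WWWWWWW
WWGWWWW
WWWWWWB
WWWWWWW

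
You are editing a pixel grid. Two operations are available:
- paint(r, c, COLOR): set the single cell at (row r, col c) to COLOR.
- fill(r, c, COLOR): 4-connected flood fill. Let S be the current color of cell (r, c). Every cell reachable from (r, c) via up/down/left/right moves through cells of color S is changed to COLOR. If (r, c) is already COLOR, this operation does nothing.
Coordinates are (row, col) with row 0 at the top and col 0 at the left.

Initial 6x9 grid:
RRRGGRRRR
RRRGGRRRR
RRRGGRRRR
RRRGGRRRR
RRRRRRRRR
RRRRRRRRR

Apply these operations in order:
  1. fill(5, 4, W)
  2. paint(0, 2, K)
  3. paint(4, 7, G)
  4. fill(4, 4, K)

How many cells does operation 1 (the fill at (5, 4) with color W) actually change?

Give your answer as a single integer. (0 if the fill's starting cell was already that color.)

After op 1 fill(5,4,W) [46 cells changed]:
WWWGGWWWW
WWWGGWWWW
WWWGGWWWW
WWWGGWWWW
WWWWWWWWW
WWWWWWWWW

Answer: 46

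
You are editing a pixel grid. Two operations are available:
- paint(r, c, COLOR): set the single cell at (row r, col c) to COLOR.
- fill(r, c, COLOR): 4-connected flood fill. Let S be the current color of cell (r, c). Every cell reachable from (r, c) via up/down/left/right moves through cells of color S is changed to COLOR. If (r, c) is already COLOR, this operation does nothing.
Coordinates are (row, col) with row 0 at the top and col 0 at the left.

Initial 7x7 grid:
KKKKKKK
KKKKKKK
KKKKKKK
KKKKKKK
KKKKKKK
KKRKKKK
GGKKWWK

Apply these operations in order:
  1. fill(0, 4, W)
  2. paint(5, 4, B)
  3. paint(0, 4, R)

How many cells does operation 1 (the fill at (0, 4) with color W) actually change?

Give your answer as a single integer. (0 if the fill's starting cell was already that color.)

Answer: 44

Derivation:
After op 1 fill(0,4,W) [44 cells changed]:
WWWWWWW
WWWWWWW
WWWWWWW
WWWWWWW
WWWWWWW
WWRWWWW
GGWWWWW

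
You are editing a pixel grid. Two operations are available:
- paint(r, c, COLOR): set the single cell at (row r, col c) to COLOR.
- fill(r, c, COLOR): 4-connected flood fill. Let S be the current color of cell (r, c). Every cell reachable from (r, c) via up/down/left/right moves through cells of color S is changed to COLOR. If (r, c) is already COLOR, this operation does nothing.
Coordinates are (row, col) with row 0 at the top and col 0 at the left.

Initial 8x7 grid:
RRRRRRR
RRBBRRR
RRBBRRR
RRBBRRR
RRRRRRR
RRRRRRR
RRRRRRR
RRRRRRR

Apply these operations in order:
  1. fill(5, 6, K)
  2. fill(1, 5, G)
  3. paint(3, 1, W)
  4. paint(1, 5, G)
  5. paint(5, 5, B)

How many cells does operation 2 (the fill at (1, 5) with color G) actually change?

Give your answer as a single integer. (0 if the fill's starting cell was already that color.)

After op 1 fill(5,6,K) [50 cells changed]:
KKKKKKK
KKBBKKK
KKBBKKK
KKBBKKK
KKKKKKK
KKKKKKK
KKKKKKK
KKKKKKK
After op 2 fill(1,5,G) [50 cells changed]:
GGGGGGG
GGBBGGG
GGBBGGG
GGBBGGG
GGGGGGG
GGGGGGG
GGGGGGG
GGGGGGG

Answer: 50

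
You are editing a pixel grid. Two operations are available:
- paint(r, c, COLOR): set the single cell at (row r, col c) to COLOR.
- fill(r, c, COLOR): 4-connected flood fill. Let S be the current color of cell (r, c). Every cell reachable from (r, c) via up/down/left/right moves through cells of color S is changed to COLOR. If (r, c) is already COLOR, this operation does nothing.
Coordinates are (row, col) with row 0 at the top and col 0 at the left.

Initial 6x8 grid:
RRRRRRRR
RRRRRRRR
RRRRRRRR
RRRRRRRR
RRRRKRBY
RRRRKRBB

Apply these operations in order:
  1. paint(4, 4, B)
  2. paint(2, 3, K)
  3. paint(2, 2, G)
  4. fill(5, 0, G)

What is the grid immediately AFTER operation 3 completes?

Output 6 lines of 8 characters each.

Answer: RRRRRRRR
RRRRRRRR
RRGKRRRR
RRRRRRRR
RRRRBRBY
RRRRKRBB

Derivation:
After op 1 paint(4,4,B):
RRRRRRRR
RRRRRRRR
RRRRRRRR
RRRRRRRR
RRRRBRBY
RRRRKRBB
After op 2 paint(2,3,K):
RRRRRRRR
RRRRRRRR
RRRKRRRR
RRRRRRRR
RRRRBRBY
RRRRKRBB
After op 3 paint(2,2,G):
RRRRRRRR
RRRRRRRR
RRGKRRRR
RRRRRRRR
RRRRBRBY
RRRRKRBB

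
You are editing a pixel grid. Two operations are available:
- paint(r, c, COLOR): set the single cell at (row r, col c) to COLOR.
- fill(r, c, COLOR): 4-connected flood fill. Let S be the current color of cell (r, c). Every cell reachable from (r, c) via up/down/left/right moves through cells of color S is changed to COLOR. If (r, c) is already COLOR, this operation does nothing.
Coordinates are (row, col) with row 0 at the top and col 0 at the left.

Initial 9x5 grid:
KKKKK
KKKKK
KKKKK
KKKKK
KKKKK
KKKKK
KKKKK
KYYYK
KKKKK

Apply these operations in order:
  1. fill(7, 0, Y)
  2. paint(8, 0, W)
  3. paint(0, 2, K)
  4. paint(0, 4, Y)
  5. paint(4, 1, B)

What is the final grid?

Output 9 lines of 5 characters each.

After op 1 fill(7,0,Y) [42 cells changed]:
YYYYY
YYYYY
YYYYY
YYYYY
YYYYY
YYYYY
YYYYY
YYYYY
YYYYY
After op 2 paint(8,0,W):
YYYYY
YYYYY
YYYYY
YYYYY
YYYYY
YYYYY
YYYYY
YYYYY
WYYYY
After op 3 paint(0,2,K):
YYKYY
YYYYY
YYYYY
YYYYY
YYYYY
YYYYY
YYYYY
YYYYY
WYYYY
After op 4 paint(0,4,Y):
YYKYY
YYYYY
YYYYY
YYYYY
YYYYY
YYYYY
YYYYY
YYYYY
WYYYY
After op 5 paint(4,1,B):
YYKYY
YYYYY
YYYYY
YYYYY
YBYYY
YYYYY
YYYYY
YYYYY
WYYYY

Answer: YYKYY
YYYYY
YYYYY
YYYYY
YBYYY
YYYYY
YYYYY
YYYYY
WYYYY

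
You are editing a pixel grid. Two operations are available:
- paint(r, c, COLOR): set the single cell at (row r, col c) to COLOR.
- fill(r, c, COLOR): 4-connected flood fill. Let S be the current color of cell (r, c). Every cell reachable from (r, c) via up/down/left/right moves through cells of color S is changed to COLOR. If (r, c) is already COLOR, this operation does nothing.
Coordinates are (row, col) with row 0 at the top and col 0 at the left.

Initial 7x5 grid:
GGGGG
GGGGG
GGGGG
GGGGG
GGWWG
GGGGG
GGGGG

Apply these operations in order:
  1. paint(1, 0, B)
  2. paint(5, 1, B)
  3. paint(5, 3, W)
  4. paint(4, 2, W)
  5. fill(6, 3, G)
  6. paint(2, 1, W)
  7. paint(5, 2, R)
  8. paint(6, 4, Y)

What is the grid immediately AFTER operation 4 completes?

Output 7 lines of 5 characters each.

After op 1 paint(1,0,B):
GGGGG
BGGGG
GGGGG
GGGGG
GGWWG
GGGGG
GGGGG
After op 2 paint(5,1,B):
GGGGG
BGGGG
GGGGG
GGGGG
GGWWG
GBGGG
GGGGG
After op 3 paint(5,3,W):
GGGGG
BGGGG
GGGGG
GGGGG
GGWWG
GBGWG
GGGGG
After op 4 paint(4,2,W):
GGGGG
BGGGG
GGGGG
GGGGG
GGWWG
GBGWG
GGGGG

Answer: GGGGG
BGGGG
GGGGG
GGGGG
GGWWG
GBGWG
GGGGG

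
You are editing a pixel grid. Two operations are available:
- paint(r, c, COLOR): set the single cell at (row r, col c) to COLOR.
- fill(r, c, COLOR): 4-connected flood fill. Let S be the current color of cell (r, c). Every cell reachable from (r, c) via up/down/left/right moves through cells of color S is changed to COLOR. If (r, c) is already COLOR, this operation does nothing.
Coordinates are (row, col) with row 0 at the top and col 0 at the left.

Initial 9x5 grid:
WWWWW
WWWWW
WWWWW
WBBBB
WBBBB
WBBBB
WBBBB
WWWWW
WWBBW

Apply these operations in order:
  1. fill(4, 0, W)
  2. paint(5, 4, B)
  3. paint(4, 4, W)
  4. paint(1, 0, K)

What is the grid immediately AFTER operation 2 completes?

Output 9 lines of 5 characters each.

After op 1 fill(4,0,W) [0 cells changed]:
WWWWW
WWWWW
WWWWW
WBBBB
WBBBB
WBBBB
WBBBB
WWWWW
WWBBW
After op 2 paint(5,4,B):
WWWWW
WWWWW
WWWWW
WBBBB
WBBBB
WBBBB
WBBBB
WWWWW
WWBBW

Answer: WWWWW
WWWWW
WWWWW
WBBBB
WBBBB
WBBBB
WBBBB
WWWWW
WWBBW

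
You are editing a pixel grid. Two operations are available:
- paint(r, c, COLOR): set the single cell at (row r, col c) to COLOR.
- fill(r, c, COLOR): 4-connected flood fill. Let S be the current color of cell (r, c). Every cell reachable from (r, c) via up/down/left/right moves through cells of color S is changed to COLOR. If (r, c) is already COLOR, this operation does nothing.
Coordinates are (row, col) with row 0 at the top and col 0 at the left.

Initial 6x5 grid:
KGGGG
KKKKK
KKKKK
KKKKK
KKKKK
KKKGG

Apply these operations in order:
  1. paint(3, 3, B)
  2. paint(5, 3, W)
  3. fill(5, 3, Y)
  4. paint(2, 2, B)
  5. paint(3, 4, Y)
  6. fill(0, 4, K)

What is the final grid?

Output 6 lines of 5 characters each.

After op 1 paint(3,3,B):
KGGGG
KKKKK
KKKKK
KKKBK
KKKKK
KKKGG
After op 2 paint(5,3,W):
KGGGG
KKKKK
KKKKK
KKKBK
KKKKK
KKKWG
After op 3 fill(5,3,Y) [1 cells changed]:
KGGGG
KKKKK
KKKKK
KKKBK
KKKKK
KKKYG
After op 4 paint(2,2,B):
KGGGG
KKKKK
KKBKK
KKKBK
KKKKK
KKKYG
After op 5 paint(3,4,Y):
KGGGG
KKKKK
KKBKK
KKKBY
KKKKK
KKKYG
After op 6 fill(0,4,K) [4 cells changed]:
KKKKK
KKKKK
KKBKK
KKKBY
KKKKK
KKKYG

Answer: KKKKK
KKKKK
KKBKK
KKKBY
KKKKK
KKKYG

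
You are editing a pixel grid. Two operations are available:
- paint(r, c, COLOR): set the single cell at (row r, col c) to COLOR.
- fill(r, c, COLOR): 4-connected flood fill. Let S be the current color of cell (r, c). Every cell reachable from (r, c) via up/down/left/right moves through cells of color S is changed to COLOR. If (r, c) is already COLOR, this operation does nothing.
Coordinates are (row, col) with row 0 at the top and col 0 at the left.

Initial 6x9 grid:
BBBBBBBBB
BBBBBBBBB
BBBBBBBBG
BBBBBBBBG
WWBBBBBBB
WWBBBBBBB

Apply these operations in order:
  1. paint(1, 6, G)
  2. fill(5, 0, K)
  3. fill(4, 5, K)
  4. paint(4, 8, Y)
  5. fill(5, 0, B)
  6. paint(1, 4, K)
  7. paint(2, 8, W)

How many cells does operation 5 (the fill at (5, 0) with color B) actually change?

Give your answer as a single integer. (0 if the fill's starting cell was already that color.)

After op 1 paint(1,6,G):
BBBBBBBBB
BBBBBBGBB
BBBBBBBBG
BBBBBBBBG
WWBBBBBBB
WWBBBBBBB
After op 2 fill(5,0,K) [4 cells changed]:
BBBBBBBBB
BBBBBBGBB
BBBBBBBBG
BBBBBBBBG
KKBBBBBBB
KKBBBBBBB
After op 3 fill(4,5,K) [47 cells changed]:
KKKKKKKKK
KKKKKKGKK
KKKKKKKKG
KKKKKKKKG
KKKKKKKKK
KKKKKKKKK
After op 4 paint(4,8,Y):
KKKKKKKKK
KKKKKKGKK
KKKKKKKKG
KKKKKKKKG
KKKKKKKKY
KKKKKKKKK
After op 5 fill(5,0,B) [50 cells changed]:
BBBBBBBBB
BBBBBBGBB
BBBBBBBBG
BBBBBBBBG
BBBBBBBBY
BBBBBBBBB

Answer: 50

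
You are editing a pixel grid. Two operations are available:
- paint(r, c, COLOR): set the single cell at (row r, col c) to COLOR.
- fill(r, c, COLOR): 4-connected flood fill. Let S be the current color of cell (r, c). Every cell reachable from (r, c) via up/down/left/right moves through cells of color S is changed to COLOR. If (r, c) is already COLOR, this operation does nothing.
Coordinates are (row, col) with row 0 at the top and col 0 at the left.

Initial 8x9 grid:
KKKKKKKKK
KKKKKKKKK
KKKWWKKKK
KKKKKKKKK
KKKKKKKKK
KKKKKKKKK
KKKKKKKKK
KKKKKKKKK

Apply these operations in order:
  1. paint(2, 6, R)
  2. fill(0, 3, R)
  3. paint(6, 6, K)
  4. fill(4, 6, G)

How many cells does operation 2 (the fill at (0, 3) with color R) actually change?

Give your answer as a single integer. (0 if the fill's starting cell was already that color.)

After op 1 paint(2,6,R):
KKKKKKKKK
KKKKKKKKK
KKKWWKRKK
KKKKKKKKK
KKKKKKKKK
KKKKKKKKK
KKKKKKKKK
KKKKKKKKK
After op 2 fill(0,3,R) [69 cells changed]:
RRRRRRRRR
RRRRRRRRR
RRRWWRRRR
RRRRRRRRR
RRRRRRRRR
RRRRRRRRR
RRRRRRRRR
RRRRRRRRR

Answer: 69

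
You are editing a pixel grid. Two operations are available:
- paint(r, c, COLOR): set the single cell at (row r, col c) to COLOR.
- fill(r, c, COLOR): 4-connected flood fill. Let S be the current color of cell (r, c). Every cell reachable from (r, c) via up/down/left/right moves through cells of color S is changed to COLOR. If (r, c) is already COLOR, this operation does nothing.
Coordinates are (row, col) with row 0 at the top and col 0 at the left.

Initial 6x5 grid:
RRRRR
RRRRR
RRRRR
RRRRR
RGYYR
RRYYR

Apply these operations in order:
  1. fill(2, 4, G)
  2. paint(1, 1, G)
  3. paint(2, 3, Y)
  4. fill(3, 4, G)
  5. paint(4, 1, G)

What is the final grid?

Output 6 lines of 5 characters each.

After op 1 fill(2,4,G) [25 cells changed]:
GGGGG
GGGGG
GGGGG
GGGGG
GGYYG
GGYYG
After op 2 paint(1,1,G):
GGGGG
GGGGG
GGGGG
GGGGG
GGYYG
GGYYG
After op 3 paint(2,3,Y):
GGGGG
GGGGG
GGGYG
GGGGG
GGYYG
GGYYG
After op 4 fill(3,4,G) [0 cells changed]:
GGGGG
GGGGG
GGGYG
GGGGG
GGYYG
GGYYG
After op 5 paint(4,1,G):
GGGGG
GGGGG
GGGYG
GGGGG
GGYYG
GGYYG

Answer: GGGGG
GGGGG
GGGYG
GGGGG
GGYYG
GGYYG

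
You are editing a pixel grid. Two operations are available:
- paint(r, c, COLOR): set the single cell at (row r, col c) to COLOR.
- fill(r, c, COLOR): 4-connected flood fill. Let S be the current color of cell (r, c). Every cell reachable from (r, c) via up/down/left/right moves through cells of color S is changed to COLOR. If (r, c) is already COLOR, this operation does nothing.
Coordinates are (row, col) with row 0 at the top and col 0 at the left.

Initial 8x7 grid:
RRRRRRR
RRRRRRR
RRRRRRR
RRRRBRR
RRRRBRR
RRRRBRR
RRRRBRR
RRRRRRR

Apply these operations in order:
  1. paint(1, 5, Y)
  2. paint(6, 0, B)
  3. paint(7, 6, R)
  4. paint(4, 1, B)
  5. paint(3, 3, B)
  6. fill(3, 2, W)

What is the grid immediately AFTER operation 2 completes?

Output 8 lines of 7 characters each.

Answer: RRRRRRR
RRRRRYR
RRRRRRR
RRRRBRR
RRRRBRR
RRRRBRR
BRRRBRR
RRRRRRR

Derivation:
After op 1 paint(1,5,Y):
RRRRRRR
RRRRRYR
RRRRRRR
RRRRBRR
RRRRBRR
RRRRBRR
RRRRBRR
RRRRRRR
After op 2 paint(6,0,B):
RRRRRRR
RRRRRYR
RRRRRRR
RRRRBRR
RRRRBRR
RRRRBRR
BRRRBRR
RRRRRRR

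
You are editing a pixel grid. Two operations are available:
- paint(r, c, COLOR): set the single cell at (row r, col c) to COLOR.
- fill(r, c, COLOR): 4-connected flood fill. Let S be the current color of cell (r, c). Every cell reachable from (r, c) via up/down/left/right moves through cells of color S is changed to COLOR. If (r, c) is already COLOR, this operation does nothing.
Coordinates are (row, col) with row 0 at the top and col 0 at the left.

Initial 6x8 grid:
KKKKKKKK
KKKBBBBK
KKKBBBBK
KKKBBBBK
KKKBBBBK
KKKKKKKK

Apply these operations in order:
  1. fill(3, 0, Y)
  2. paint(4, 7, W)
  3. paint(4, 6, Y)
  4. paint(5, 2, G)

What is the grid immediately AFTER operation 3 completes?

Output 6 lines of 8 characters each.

After op 1 fill(3,0,Y) [32 cells changed]:
YYYYYYYY
YYYBBBBY
YYYBBBBY
YYYBBBBY
YYYBBBBY
YYYYYYYY
After op 2 paint(4,7,W):
YYYYYYYY
YYYBBBBY
YYYBBBBY
YYYBBBBY
YYYBBBBW
YYYYYYYY
After op 3 paint(4,6,Y):
YYYYYYYY
YYYBBBBY
YYYBBBBY
YYYBBBBY
YYYBBBYW
YYYYYYYY

Answer: YYYYYYYY
YYYBBBBY
YYYBBBBY
YYYBBBBY
YYYBBBYW
YYYYYYYY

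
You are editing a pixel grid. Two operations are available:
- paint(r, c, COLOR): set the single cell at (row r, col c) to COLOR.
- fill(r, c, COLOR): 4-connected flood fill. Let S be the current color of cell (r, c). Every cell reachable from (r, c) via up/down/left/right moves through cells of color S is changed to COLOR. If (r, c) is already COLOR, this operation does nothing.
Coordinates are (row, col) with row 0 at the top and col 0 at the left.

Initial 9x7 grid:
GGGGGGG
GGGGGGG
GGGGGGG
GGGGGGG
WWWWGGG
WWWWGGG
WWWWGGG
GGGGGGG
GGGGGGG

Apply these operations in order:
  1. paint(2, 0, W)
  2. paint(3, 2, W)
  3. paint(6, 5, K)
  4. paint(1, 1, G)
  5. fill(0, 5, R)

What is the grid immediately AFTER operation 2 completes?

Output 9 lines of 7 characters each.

Answer: GGGGGGG
GGGGGGG
WGGGGGG
GGWGGGG
WWWWGGG
WWWWGGG
WWWWGGG
GGGGGGG
GGGGGGG

Derivation:
After op 1 paint(2,0,W):
GGGGGGG
GGGGGGG
WGGGGGG
GGGGGGG
WWWWGGG
WWWWGGG
WWWWGGG
GGGGGGG
GGGGGGG
After op 2 paint(3,2,W):
GGGGGGG
GGGGGGG
WGGGGGG
GGWGGGG
WWWWGGG
WWWWGGG
WWWWGGG
GGGGGGG
GGGGGGG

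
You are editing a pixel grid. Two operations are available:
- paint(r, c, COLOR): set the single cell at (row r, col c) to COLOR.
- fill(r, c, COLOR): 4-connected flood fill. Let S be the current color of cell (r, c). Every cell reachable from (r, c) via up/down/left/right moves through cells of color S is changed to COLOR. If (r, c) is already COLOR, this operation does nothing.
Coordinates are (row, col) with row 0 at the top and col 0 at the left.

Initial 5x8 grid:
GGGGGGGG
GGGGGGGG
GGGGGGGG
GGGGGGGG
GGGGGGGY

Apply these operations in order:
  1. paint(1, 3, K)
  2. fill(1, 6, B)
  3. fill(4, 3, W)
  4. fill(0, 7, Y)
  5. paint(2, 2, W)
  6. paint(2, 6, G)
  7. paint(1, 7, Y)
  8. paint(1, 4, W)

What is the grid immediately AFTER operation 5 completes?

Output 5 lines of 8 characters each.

Answer: YYYYYYYY
YYYKYYYY
YYWYYYYY
YYYYYYYY
YYYYYYYY

Derivation:
After op 1 paint(1,3,K):
GGGGGGGG
GGGKGGGG
GGGGGGGG
GGGGGGGG
GGGGGGGY
After op 2 fill(1,6,B) [38 cells changed]:
BBBBBBBB
BBBKBBBB
BBBBBBBB
BBBBBBBB
BBBBBBBY
After op 3 fill(4,3,W) [38 cells changed]:
WWWWWWWW
WWWKWWWW
WWWWWWWW
WWWWWWWW
WWWWWWWY
After op 4 fill(0,7,Y) [38 cells changed]:
YYYYYYYY
YYYKYYYY
YYYYYYYY
YYYYYYYY
YYYYYYYY
After op 5 paint(2,2,W):
YYYYYYYY
YYYKYYYY
YYWYYYYY
YYYYYYYY
YYYYYYYY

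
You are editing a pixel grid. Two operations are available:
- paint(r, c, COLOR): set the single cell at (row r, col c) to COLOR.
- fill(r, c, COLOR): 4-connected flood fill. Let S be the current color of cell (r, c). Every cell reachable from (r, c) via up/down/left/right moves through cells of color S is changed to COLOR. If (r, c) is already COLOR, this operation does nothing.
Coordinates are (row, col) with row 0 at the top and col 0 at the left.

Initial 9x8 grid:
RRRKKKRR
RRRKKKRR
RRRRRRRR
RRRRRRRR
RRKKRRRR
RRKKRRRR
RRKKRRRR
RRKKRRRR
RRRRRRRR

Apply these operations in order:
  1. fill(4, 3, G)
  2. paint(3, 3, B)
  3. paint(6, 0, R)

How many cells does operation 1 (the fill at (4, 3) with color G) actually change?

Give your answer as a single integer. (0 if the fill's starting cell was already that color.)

After op 1 fill(4,3,G) [8 cells changed]:
RRRKKKRR
RRRKKKRR
RRRRRRRR
RRRRRRRR
RRGGRRRR
RRGGRRRR
RRGGRRRR
RRGGRRRR
RRRRRRRR

Answer: 8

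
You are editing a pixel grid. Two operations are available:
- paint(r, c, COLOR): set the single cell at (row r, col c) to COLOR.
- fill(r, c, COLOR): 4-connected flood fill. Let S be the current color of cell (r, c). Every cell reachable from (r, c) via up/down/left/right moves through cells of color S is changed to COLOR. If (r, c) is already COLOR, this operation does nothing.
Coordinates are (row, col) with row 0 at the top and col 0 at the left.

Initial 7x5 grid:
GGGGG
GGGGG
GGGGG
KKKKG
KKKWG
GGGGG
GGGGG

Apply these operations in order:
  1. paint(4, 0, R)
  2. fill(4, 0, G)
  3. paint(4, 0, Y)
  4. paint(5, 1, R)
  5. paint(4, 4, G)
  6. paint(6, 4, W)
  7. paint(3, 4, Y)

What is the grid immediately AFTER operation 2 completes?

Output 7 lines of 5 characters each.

After op 1 paint(4,0,R):
GGGGG
GGGGG
GGGGG
KKKKG
RKKWG
GGGGG
GGGGG
After op 2 fill(4,0,G) [1 cells changed]:
GGGGG
GGGGG
GGGGG
KKKKG
GKKWG
GGGGG
GGGGG

Answer: GGGGG
GGGGG
GGGGG
KKKKG
GKKWG
GGGGG
GGGGG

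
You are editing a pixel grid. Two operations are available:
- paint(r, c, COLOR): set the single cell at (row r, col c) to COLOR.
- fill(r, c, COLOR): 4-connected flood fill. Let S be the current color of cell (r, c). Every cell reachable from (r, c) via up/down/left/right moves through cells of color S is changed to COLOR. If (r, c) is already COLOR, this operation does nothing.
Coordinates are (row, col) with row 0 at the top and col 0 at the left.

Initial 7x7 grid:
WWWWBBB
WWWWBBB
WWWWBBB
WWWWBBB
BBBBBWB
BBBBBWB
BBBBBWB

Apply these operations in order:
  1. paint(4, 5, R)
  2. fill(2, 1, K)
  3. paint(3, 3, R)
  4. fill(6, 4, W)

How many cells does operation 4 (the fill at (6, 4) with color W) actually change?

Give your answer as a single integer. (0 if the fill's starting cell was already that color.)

Answer: 30

Derivation:
After op 1 paint(4,5,R):
WWWWBBB
WWWWBBB
WWWWBBB
WWWWBBB
BBBBBRB
BBBBBWB
BBBBBWB
After op 2 fill(2,1,K) [16 cells changed]:
KKKKBBB
KKKKBBB
KKKKBBB
KKKKBBB
BBBBBRB
BBBBBWB
BBBBBWB
After op 3 paint(3,3,R):
KKKKBBB
KKKKBBB
KKKKBBB
KKKRBBB
BBBBBRB
BBBBBWB
BBBBBWB
After op 4 fill(6,4,W) [30 cells changed]:
KKKKWWW
KKKKWWW
KKKKWWW
KKKRWWW
WWWWWRW
WWWWWWW
WWWWWWW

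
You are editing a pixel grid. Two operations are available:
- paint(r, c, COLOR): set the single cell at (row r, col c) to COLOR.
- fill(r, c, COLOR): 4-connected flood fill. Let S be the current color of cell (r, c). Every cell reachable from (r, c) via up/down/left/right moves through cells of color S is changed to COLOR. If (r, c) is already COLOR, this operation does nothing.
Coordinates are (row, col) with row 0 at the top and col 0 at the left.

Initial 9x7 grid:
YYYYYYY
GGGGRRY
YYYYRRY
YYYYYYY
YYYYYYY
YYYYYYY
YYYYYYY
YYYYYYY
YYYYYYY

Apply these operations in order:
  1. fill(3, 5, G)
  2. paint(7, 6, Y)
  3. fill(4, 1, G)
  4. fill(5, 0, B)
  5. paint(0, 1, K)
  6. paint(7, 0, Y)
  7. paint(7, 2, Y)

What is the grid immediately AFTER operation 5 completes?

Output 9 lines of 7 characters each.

After op 1 fill(3,5,G) [55 cells changed]:
GGGGGGG
GGGGRRG
GGGGRRG
GGGGGGG
GGGGGGG
GGGGGGG
GGGGGGG
GGGGGGG
GGGGGGG
After op 2 paint(7,6,Y):
GGGGGGG
GGGGRRG
GGGGRRG
GGGGGGG
GGGGGGG
GGGGGGG
GGGGGGG
GGGGGGY
GGGGGGG
After op 3 fill(4,1,G) [0 cells changed]:
GGGGGGG
GGGGRRG
GGGGRRG
GGGGGGG
GGGGGGG
GGGGGGG
GGGGGGG
GGGGGGY
GGGGGGG
After op 4 fill(5,0,B) [58 cells changed]:
BBBBBBB
BBBBRRB
BBBBRRB
BBBBBBB
BBBBBBB
BBBBBBB
BBBBBBB
BBBBBBY
BBBBBBB
After op 5 paint(0,1,K):
BKBBBBB
BBBBRRB
BBBBRRB
BBBBBBB
BBBBBBB
BBBBBBB
BBBBBBB
BBBBBBY
BBBBBBB

Answer: BKBBBBB
BBBBRRB
BBBBRRB
BBBBBBB
BBBBBBB
BBBBBBB
BBBBBBB
BBBBBBY
BBBBBBB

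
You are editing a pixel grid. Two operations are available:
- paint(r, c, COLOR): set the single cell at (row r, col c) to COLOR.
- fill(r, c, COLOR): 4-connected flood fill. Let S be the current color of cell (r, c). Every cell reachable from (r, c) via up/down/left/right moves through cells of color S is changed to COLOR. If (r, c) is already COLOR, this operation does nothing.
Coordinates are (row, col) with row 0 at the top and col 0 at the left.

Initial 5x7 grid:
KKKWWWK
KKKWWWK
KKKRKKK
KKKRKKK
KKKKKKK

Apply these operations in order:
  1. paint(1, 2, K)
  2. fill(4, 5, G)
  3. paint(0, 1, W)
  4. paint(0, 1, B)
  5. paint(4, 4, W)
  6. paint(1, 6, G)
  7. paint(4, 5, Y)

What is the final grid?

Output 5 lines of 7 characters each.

Answer: GBGWWWG
GGGWWWG
GGGRGGG
GGGRGGG
GGGGWYG

Derivation:
After op 1 paint(1,2,K):
KKKWWWK
KKKWWWK
KKKRKKK
KKKRKKK
KKKKKKK
After op 2 fill(4,5,G) [27 cells changed]:
GGGWWWG
GGGWWWG
GGGRGGG
GGGRGGG
GGGGGGG
After op 3 paint(0,1,W):
GWGWWWG
GGGWWWG
GGGRGGG
GGGRGGG
GGGGGGG
After op 4 paint(0,1,B):
GBGWWWG
GGGWWWG
GGGRGGG
GGGRGGG
GGGGGGG
After op 5 paint(4,4,W):
GBGWWWG
GGGWWWG
GGGRGGG
GGGRGGG
GGGGWGG
After op 6 paint(1,6,G):
GBGWWWG
GGGWWWG
GGGRGGG
GGGRGGG
GGGGWGG
After op 7 paint(4,5,Y):
GBGWWWG
GGGWWWG
GGGRGGG
GGGRGGG
GGGGWYG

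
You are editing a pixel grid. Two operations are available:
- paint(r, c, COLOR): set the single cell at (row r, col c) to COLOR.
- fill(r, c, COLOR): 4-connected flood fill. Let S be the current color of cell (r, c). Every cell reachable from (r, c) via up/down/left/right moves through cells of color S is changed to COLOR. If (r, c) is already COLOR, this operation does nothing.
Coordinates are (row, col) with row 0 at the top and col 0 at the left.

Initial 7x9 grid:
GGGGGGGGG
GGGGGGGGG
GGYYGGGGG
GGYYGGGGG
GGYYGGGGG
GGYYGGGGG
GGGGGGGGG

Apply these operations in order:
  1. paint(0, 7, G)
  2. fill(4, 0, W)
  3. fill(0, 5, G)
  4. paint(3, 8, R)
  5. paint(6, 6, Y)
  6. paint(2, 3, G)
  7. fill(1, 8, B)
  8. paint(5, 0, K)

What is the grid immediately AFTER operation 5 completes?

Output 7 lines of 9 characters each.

Answer: GGGGGGGGG
GGGGGGGGG
GGYYGGGGG
GGYYGGGGR
GGYYGGGGG
GGYYGGGGG
GGGGGGYGG

Derivation:
After op 1 paint(0,7,G):
GGGGGGGGG
GGGGGGGGG
GGYYGGGGG
GGYYGGGGG
GGYYGGGGG
GGYYGGGGG
GGGGGGGGG
After op 2 fill(4,0,W) [55 cells changed]:
WWWWWWWWW
WWWWWWWWW
WWYYWWWWW
WWYYWWWWW
WWYYWWWWW
WWYYWWWWW
WWWWWWWWW
After op 3 fill(0,5,G) [55 cells changed]:
GGGGGGGGG
GGGGGGGGG
GGYYGGGGG
GGYYGGGGG
GGYYGGGGG
GGYYGGGGG
GGGGGGGGG
After op 4 paint(3,8,R):
GGGGGGGGG
GGGGGGGGG
GGYYGGGGG
GGYYGGGGR
GGYYGGGGG
GGYYGGGGG
GGGGGGGGG
After op 5 paint(6,6,Y):
GGGGGGGGG
GGGGGGGGG
GGYYGGGGG
GGYYGGGGR
GGYYGGGGG
GGYYGGGGG
GGGGGGYGG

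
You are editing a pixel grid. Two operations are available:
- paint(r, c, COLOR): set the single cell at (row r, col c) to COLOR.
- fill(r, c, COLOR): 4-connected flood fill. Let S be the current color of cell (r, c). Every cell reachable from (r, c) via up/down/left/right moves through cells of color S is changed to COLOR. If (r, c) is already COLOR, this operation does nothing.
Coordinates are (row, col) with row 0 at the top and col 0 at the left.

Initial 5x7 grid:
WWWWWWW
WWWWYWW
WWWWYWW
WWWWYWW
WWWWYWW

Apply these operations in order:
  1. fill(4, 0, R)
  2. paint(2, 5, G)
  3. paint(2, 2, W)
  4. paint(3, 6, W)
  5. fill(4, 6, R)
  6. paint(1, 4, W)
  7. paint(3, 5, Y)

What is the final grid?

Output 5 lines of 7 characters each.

After op 1 fill(4,0,R) [31 cells changed]:
RRRRRRR
RRRRYRR
RRRRYRR
RRRRYRR
RRRRYRR
After op 2 paint(2,5,G):
RRRRRRR
RRRRYRR
RRRRYGR
RRRRYRR
RRRRYRR
After op 3 paint(2,2,W):
RRRRRRR
RRRRYRR
RRWRYGR
RRRRYRR
RRRRYRR
After op 4 paint(3,6,W):
RRRRRRR
RRRRYRR
RRWRYGR
RRRRYRW
RRRRYRR
After op 5 fill(4,6,R) [0 cells changed]:
RRRRRRR
RRRRYRR
RRWRYGR
RRRRYRW
RRRRYRR
After op 6 paint(1,4,W):
RRRRRRR
RRRRWRR
RRWRYGR
RRRRYRW
RRRRYRR
After op 7 paint(3,5,Y):
RRRRRRR
RRRRWRR
RRWRYGR
RRRRYYW
RRRRYRR

Answer: RRRRRRR
RRRRWRR
RRWRYGR
RRRRYYW
RRRRYRR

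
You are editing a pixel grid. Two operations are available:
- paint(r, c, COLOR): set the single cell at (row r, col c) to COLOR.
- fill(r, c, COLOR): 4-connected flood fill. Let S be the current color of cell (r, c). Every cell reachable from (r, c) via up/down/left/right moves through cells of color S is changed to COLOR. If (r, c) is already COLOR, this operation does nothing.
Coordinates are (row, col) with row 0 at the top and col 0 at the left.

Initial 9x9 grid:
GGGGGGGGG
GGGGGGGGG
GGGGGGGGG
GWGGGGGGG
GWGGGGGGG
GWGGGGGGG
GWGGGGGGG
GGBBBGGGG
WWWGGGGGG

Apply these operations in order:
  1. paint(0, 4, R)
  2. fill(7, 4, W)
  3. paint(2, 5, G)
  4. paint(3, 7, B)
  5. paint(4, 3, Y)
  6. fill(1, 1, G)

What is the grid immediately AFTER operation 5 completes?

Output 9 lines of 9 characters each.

After op 1 paint(0,4,R):
GGGGRGGGG
GGGGGGGGG
GGGGGGGGG
GWGGGGGGG
GWGGGGGGG
GWGGGGGGG
GWGGGGGGG
GGBBBGGGG
WWWGGGGGG
After op 2 fill(7,4,W) [3 cells changed]:
GGGGRGGGG
GGGGGGGGG
GGGGGGGGG
GWGGGGGGG
GWGGGGGGG
GWGGGGGGG
GWGGGGGGG
GGWWWGGGG
WWWGGGGGG
After op 3 paint(2,5,G):
GGGGRGGGG
GGGGGGGGG
GGGGGGGGG
GWGGGGGGG
GWGGGGGGG
GWGGGGGGG
GWGGGGGGG
GGWWWGGGG
WWWGGGGGG
After op 4 paint(3,7,B):
GGGGRGGGG
GGGGGGGGG
GGGGGGGGG
GWGGGGGBG
GWGGGGGGG
GWGGGGGGG
GWGGGGGGG
GGWWWGGGG
WWWGGGGGG
After op 5 paint(4,3,Y):
GGGGRGGGG
GGGGGGGGG
GGGGGGGGG
GWGGGGGBG
GWGYGGGGG
GWGGGGGGG
GWGGGGGGG
GGWWWGGGG
WWWGGGGGG

Answer: GGGGRGGGG
GGGGGGGGG
GGGGGGGGG
GWGGGGGBG
GWGYGGGGG
GWGGGGGGG
GWGGGGGGG
GGWWWGGGG
WWWGGGGGG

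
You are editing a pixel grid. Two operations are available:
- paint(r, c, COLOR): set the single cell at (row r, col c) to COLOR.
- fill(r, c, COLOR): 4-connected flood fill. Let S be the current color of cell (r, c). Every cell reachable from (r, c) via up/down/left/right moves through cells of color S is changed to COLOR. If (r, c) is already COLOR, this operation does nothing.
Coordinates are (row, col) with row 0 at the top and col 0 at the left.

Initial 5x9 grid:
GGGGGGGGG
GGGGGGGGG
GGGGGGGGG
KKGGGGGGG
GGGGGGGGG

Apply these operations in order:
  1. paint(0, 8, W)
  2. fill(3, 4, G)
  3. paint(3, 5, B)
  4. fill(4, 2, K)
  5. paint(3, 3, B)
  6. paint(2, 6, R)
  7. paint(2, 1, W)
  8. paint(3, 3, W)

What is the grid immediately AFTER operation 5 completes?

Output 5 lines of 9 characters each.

After op 1 paint(0,8,W):
GGGGGGGGW
GGGGGGGGG
GGGGGGGGG
KKGGGGGGG
GGGGGGGGG
After op 2 fill(3,4,G) [0 cells changed]:
GGGGGGGGW
GGGGGGGGG
GGGGGGGGG
KKGGGGGGG
GGGGGGGGG
After op 3 paint(3,5,B):
GGGGGGGGW
GGGGGGGGG
GGGGGGGGG
KKGGGBGGG
GGGGGGGGG
After op 4 fill(4,2,K) [41 cells changed]:
KKKKKKKKW
KKKKKKKKK
KKKKKKKKK
KKKKKBKKK
KKKKKKKKK
After op 5 paint(3,3,B):
KKKKKKKKW
KKKKKKKKK
KKKKKKKKK
KKKBKBKKK
KKKKKKKKK

Answer: KKKKKKKKW
KKKKKKKKK
KKKKKKKKK
KKKBKBKKK
KKKKKKKKK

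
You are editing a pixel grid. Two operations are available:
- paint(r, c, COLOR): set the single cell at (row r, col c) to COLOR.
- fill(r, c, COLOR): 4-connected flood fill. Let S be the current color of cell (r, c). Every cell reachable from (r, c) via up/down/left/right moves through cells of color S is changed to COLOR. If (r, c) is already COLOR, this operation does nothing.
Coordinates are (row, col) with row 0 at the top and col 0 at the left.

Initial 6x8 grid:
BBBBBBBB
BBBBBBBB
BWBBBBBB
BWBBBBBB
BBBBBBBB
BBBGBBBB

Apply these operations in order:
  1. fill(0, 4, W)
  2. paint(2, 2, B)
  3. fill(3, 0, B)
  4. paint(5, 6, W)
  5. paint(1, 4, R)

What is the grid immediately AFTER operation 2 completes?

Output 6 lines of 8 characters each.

After op 1 fill(0,4,W) [45 cells changed]:
WWWWWWWW
WWWWWWWW
WWWWWWWW
WWWWWWWW
WWWWWWWW
WWWGWWWW
After op 2 paint(2,2,B):
WWWWWWWW
WWWWWWWW
WWBWWWWW
WWWWWWWW
WWWWWWWW
WWWGWWWW

Answer: WWWWWWWW
WWWWWWWW
WWBWWWWW
WWWWWWWW
WWWWWWWW
WWWGWWWW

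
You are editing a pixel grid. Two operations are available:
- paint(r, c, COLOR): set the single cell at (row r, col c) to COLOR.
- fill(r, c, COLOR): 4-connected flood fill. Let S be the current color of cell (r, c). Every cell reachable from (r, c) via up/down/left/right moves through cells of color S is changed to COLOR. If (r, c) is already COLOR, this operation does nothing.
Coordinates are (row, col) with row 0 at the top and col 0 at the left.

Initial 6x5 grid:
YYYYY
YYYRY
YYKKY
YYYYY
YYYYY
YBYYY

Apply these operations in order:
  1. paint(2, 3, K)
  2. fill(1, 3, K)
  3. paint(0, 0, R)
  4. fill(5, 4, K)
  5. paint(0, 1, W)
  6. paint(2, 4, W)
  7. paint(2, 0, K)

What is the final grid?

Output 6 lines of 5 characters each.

After op 1 paint(2,3,K):
YYYYY
YYYRY
YYKKY
YYYYY
YYYYY
YBYYY
After op 2 fill(1,3,K) [1 cells changed]:
YYYYY
YYYKY
YYKKY
YYYYY
YYYYY
YBYYY
After op 3 paint(0,0,R):
RYYYY
YYYKY
YYKKY
YYYYY
YYYYY
YBYYY
After op 4 fill(5,4,K) [25 cells changed]:
RKKKK
KKKKK
KKKKK
KKKKK
KKKKK
KBKKK
After op 5 paint(0,1,W):
RWKKK
KKKKK
KKKKK
KKKKK
KKKKK
KBKKK
After op 6 paint(2,4,W):
RWKKK
KKKKK
KKKKW
KKKKK
KKKKK
KBKKK
After op 7 paint(2,0,K):
RWKKK
KKKKK
KKKKW
KKKKK
KKKKK
KBKKK

Answer: RWKKK
KKKKK
KKKKW
KKKKK
KKKKK
KBKKK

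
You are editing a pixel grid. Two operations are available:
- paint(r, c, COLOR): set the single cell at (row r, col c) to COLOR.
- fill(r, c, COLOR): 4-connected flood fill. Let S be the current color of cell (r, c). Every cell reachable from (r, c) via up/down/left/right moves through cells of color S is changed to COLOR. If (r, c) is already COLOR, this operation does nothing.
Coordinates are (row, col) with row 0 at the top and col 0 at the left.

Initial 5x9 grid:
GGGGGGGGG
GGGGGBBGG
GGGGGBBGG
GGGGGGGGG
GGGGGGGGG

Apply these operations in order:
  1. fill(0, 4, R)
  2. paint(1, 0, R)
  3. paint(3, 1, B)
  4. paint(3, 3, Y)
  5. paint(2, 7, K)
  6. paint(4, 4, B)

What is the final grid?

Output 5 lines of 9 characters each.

After op 1 fill(0,4,R) [41 cells changed]:
RRRRRRRRR
RRRRRBBRR
RRRRRBBRR
RRRRRRRRR
RRRRRRRRR
After op 2 paint(1,0,R):
RRRRRRRRR
RRRRRBBRR
RRRRRBBRR
RRRRRRRRR
RRRRRRRRR
After op 3 paint(3,1,B):
RRRRRRRRR
RRRRRBBRR
RRRRRBBRR
RBRRRRRRR
RRRRRRRRR
After op 4 paint(3,3,Y):
RRRRRRRRR
RRRRRBBRR
RRRRRBBRR
RBRYRRRRR
RRRRRRRRR
After op 5 paint(2,7,K):
RRRRRRRRR
RRRRRBBRR
RRRRRBBKR
RBRYRRRRR
RRRRRRRRR
After op 6 paint(4,4,B):
RRRRRRRRR
RRRRRBBRR
RRRRRBBKR
RBRYRRRRR
RRRRBRRRR

Answer: RRRRRRRRR
RRRRRBBRR
RRRRRBBKR
RBRYRRRRR
RRRRBRRRR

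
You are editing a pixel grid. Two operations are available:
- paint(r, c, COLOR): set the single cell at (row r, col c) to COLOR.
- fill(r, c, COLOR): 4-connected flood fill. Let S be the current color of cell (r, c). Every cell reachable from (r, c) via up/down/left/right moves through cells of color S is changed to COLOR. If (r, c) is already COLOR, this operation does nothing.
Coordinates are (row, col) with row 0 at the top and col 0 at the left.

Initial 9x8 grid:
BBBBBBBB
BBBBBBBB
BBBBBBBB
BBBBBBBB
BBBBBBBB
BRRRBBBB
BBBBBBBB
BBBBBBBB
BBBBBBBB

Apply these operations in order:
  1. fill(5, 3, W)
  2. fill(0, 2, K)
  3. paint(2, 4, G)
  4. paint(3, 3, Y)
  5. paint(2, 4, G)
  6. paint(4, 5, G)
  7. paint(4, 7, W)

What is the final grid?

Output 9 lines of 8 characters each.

Answer: KKKKKKKK
KKKKKKKK
KKKKGKKK
KKKYKKKK
KKKKKGKW
KWWWKKKK
KKKKKKKK
KKKKKKKK
KKKKKKKK

Derivation:
After op 1 fill(5,3,W) [3 cells changed]:
BBBBBBBB
BBBBBBBB
BBBBBBBB
BBBBBBBB
BBBBBBBB
BWWWBBBB
BBBBBBBB
BBBBBBBB
BBBBBBBB
After op 2 fill(0,2,K) [69 cells changed]:
KKKKKKKK
KKKKKKKK
KKKKKKKK
KKKKKKKK
KKKKKKKK
KWWWKKKK
KKKKKKKK
KKKKKKKK
KKKKKKKK
After op 3 paint(2,4,G):
KKKKKKKK
KKKKKKKK
KKKKGKKK
KKKKKKKK
KKKKKKKK
KWWWKKKK
KKKKKKKK
KKKKKKKK
KKKKKKKK
After op 4 paint(3,3,Y):
KKKKKKKK
KKKKKKKK
KKKKGKKK
KKKYKKKK
KKKKKKKK
KWWWKKKK
KKKKKKKK
KKKKKKKK
KKKKKKKK
After op 5 paint(2,4,G):
KKKKKKKK
KKKKKKKK
KKKKGKKK
KKKYKKKK
KKKKKKKK
KWWWKKKK
KKKKKKKK
KKKKKKKK
KKKKKKKK
After op 6 paint(4,5,G):
KKKKKKKK
KKKKKKKK
KKKKGKKK
KKKYKKKK
KKKKKGKK
KWWWKKKK
KKKKKKKK
KKKKKKKK
KKKKKKKK
After op 7 paint(4,7,W):
KKKKKKKK
KKKKKKKK
KKKKGKKK
KKKYKKKK
KKKKKGKW
KWWWKKKK
KKKKKKKK
KKKKKKKK
KKKKKKKK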